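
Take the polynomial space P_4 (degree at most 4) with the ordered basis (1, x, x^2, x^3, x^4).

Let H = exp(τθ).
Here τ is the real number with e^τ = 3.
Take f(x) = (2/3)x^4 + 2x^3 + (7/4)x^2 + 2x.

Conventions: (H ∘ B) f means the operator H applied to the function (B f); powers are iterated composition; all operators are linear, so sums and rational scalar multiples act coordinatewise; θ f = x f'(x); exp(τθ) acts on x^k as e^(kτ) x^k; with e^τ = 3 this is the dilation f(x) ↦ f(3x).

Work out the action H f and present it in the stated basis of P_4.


exp(τθ) x^k = e^(kτ) x^k; with e^τ = 3 this sends x^k to 3^k x^k
x ↦ 3 x
x^2 ↦ 9 x^2
x^3 ↦ 27 x^3
x^4 ↦ 81 x^4
applying this coordinatewise to f: exp(τθ) f = 54x^4 + 54x^3 + (63/4)x^2 + 6x

g(x) = 54x^4 + 54x^3 + (63/4)x^2 + 6x


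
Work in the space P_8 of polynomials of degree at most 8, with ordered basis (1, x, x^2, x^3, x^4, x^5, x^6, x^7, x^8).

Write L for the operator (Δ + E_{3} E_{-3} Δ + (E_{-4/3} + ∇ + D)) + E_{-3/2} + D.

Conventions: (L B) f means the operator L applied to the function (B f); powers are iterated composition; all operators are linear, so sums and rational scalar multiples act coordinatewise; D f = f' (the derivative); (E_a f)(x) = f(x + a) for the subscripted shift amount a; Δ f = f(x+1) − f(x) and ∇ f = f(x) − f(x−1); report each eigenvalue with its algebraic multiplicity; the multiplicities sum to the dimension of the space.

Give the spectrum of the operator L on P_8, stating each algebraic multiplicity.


image of 1: 2
image of x: 2x + 13/6
image of x^2: 2x^2 + (13/3)x + 181/36
image of x^3: 2x^3 + (13/2)x^2 + (181/12)x - 593/216
image of x^4: 2x^4 + (26/3)x^3 + (181/6)x^2 - (593/54)x + 11953/1296
image of x^5: 2x^5 + (65/6)x^4 + (905/18)x^3 - (2965/108)x^2 + (59765/1296)x - 68489/7776
image of x^6: 2x^6 + 13x^5 + (905/12)x^4 - (2965/54)x^3 + (59765/432)x^2 - (68489/1296)x + 840241/46656
image of x^7: 2x^7 + (91/6)x^6 + (1267/12)x^5 - (20755/216)x^4 + (418355/1296)x^3 - (479423/2592)x^2 + (5881687/46656)x - 6040313/279936
image of x^8: 2x^8 + (52/3)x^7 + (1267/9)x^6 - (4151/27)x^5 + (418355/648)x^4 - (479423/972)x^3 + (5881687/11664)x^2 - (6040313/34992)x + 61503553/1679616
the matrix is upper triangular; its diagonal is (2, 2, 2, 2, 2, 2, 2, 2, 2)
for a triangular matrix the eigenvalues are the diagonal entries, with algebraic multiplicity their repetition count

λ = 2 (multiplicity 9)


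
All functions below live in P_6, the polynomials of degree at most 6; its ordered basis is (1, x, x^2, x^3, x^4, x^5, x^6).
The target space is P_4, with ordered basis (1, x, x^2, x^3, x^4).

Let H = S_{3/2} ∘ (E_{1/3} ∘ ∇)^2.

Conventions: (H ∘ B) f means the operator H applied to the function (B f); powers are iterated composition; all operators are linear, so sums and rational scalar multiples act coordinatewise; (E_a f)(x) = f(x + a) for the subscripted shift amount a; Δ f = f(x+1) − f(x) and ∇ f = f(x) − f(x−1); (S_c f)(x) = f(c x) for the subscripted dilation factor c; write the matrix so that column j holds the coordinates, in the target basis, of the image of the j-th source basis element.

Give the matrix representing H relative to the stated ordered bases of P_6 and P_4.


the matrix is [[0, 0, 2, -2, 10/3, -110/27, 154/27]; [0, 0, 0, 9, -12, 25, -110/3]; [0, 0, 0, 0, 27, -45, 225/2]; [0, 0, 0, 0, 0, 135/2, -135]; [0, 0, 0, 0, 0, 0, 1215/8]] (rows listed top to bottom)

image of 1: 0
image of x: 0
image of x^2: 2
image of x^3: 9x - 2
image of x^4: 27x^2 - 12x + 10/3
image of x^5: (135/2)x^3 - 45x^2 + 25x - 110/27
image of x^6: (1215/8)x^4 - 135x^3 + (225/2)x^2 - (110/3)x + 154/27
each image's coordinates form column j of the matrix


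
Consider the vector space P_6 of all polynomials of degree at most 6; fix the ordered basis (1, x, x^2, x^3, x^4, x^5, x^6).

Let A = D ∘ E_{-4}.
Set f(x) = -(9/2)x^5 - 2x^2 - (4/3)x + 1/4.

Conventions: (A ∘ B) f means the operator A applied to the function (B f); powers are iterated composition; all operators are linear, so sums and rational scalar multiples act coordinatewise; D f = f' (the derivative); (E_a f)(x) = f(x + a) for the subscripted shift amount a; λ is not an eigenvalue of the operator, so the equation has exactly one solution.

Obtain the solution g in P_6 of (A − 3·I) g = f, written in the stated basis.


write g with unknown coordinates in the stated basis and equate coefficients in (A − 3·I) g = f
solving from the highest basis element down gives g = (3/2)x^5 + (5/2)x^4 - (110/3)x^3 + 164x^2 - (692/9)x - 67289/108
check: A g = (15/2)x^4 - 110x^3 + 490x^2 - 232x - 16820/9
so A g − 3·g = -(9/2)x^5 - 2x^2 - (4/3)x + 1/4 = f ✓

the image equals g(x) = (3/2)x^5 + (5/2)x^4 - (110/3)x^3 + 164x^2 - (692/9)x - 67289/108


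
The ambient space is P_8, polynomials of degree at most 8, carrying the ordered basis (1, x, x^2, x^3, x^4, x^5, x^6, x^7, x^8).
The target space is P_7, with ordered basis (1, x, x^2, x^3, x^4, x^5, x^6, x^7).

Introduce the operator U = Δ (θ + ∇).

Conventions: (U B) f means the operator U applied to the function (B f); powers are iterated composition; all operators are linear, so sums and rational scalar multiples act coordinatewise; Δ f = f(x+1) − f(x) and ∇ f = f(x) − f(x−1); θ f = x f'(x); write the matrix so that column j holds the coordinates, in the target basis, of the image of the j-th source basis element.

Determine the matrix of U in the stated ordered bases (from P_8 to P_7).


the matrix is [[0, 1, 4, 3, 6, 5, 8, 7, 10]; [0, 0, 4, 15, 16, 35, 36, 63, 64]; [0, 0, 0, 9, 36, 50, 120, 147, 280]; [0, 0, 0, 0, 16, 70, 120, 315, 448]; [0, 0, 0, 0, 0, 25, 120, 245, 700]; [0, 0, 0, 0, 0, 0, 36, 189, 448]; [0, 0, 0, 0, 0, 0, 0, 49, 280]; [0, 0, 0, 0, 0, 0, 0, 0, 64]] (rows listed top to bottom)

image of 1: 0
image of x: 1
image of x^2: 4x + 4
image of x^3: 9x^2 + 15x + 3
image of x^4: 16x^3 + 36x^2 + 16x + 6
image of x^5: 25x^4 + 70x^3 + 50x^2 + 35x + 5
image of x^6: 36x^5 + 120x^4 + 120x^3 + 120x^2 + 36x + 8
image of x^7: 49x^6 + 189x^5 + 245x^4 + 315x^3 + 147x^2 + 63x + 7
image of x^8: 64x^7 + 280x^6 + 448x^5 + 700x^4 + 448x^3 + 280x^2 + 64x + 10
each image's coordinates form column j of the matrix


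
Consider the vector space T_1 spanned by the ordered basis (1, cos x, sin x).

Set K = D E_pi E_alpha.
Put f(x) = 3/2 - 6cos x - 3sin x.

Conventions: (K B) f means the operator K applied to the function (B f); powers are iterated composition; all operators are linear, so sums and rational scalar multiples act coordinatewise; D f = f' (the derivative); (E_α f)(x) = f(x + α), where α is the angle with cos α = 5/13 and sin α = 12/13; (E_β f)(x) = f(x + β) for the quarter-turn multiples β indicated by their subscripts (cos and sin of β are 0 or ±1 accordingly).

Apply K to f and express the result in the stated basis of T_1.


E_alpha f = 3/2 - (66/13)cos x + (57/13)sin x
E_pi E_alpha f = 3/2 + (66/13)cos x - (57/13)sin x
D E_pi E_alpha f = -(57/13)cos x - (66/13)sin x

the result is g(x) = -(57/13)cos x - (66/13)sin x


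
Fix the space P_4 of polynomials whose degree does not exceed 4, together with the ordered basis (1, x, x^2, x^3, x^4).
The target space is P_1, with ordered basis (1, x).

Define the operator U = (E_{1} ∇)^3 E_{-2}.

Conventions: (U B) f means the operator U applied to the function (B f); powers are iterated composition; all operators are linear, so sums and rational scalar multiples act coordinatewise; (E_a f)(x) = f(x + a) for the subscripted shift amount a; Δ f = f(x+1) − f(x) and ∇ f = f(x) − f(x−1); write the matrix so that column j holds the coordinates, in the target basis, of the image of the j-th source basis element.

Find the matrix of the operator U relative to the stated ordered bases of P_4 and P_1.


the matrix is [[0, 0, 0, 6, -12]; [0, 0, 0, 0, 24]] (rows listed top to bottom)

image of 1: 0
image of x: 0
image of x^2: 0
image of x^3: 6
image of x^4: 24x - 12
each image's coordinates form column j of the matrix


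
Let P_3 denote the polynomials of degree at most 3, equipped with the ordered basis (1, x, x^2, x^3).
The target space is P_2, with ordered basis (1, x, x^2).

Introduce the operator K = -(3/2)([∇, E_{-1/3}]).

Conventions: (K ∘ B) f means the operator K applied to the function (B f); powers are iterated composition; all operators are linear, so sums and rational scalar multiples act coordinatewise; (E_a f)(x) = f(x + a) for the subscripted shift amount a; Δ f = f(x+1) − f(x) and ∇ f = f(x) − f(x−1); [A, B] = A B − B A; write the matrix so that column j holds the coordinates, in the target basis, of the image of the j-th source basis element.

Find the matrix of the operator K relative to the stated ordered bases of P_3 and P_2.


the matrix is [[0, 0, 0, 0]; [0, 0, 0, 0]; [0, 0, 0, 0]] (rows listed top to bottom)

image of 1: 0
image of x: 0
image of x^2: 0
image of x^3: 0
each image's coordinates form column j of the matrix


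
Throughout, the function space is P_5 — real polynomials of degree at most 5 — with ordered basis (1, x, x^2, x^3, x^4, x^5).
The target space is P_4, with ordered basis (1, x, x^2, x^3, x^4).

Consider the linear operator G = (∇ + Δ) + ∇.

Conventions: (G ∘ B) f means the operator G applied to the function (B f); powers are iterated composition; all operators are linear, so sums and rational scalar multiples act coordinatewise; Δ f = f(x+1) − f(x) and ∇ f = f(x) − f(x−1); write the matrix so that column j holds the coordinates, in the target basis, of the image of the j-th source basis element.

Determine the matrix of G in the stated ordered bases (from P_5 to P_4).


image of 1: 0
image of x: 3
image of x^2: 6x - 1
image of x^3: 9x^2 - 3x + 3
image of x^4: 12x^3 - 6x^2 + 12x - 1
image of x^5: 15x^4 - 10x^3 + 30x^2 - 5x + 3
each image's coordinates form column j of the matrix

the matrix is [[0, 3, -1, 3, -1, 3]; [0, 0, 6, -3, 12, -5]; [0, 0, 0, 9, -6, 30]; [0, 0, 0, 0, 12, -10]; [0, 0, 0, 0, 0, 15]] (rows listed top to bottom)


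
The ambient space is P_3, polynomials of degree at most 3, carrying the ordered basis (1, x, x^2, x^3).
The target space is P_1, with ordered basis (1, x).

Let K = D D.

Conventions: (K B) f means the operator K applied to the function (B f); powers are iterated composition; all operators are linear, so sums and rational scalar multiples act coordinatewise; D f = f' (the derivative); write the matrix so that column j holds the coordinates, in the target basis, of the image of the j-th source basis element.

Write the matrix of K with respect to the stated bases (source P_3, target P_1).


image of 1: 0
image of x: 0
image of x^2: 2
image of x^3: 6x
each image's coordinates form column j of the matrix

the matrix is [[0, 0, 2, 0]; [0, 0, 0, 6]] (rows listed top to bottom)


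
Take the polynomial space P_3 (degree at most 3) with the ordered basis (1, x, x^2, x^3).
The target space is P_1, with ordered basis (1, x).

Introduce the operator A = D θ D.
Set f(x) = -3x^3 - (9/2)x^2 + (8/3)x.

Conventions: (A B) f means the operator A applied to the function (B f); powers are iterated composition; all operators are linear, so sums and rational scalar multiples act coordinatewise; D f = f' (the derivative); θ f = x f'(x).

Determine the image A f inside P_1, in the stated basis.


D f = -9x^2 - 9x + 8/3
θ D f = -18x^2 - 9x
D θ D f = -36x - 9

the result is g(x) = -36x - 9


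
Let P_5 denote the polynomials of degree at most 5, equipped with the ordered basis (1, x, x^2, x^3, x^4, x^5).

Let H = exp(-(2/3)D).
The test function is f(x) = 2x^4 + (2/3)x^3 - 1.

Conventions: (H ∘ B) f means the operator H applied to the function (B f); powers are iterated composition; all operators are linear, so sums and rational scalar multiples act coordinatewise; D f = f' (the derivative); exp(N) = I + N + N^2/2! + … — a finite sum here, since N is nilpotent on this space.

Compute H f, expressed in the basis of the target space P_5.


order-1 term: -(16/3)x^3 - (4/3)x^2
order-2 term: (16/3)x^2 + (8/9)x
order-3 term: -(64/27)x - 16/81
order-4 term: 32/81
the series for exp(-(2/3)D) f terminates at order 4
exp(-(2/3)D) f = 2x^4 - (14/3)x^3 + 4x^2 - (40/27)x - 65/81

the result is g(x) = 2x^4 - (14/3)x^3 + 4x^2 - (40/27)x - 65/81


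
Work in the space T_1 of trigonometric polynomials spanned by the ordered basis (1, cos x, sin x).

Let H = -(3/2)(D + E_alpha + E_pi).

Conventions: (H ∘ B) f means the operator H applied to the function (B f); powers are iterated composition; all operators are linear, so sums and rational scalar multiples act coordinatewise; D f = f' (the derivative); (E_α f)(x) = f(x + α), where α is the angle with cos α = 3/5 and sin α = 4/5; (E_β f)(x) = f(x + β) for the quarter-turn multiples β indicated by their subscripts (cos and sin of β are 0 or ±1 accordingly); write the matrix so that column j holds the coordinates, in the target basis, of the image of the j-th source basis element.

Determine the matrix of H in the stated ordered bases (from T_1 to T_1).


image of 1: -3
image of cos x: (3/5)cos x + (27/10)sin x
image of sin x: -(27/10)cos x + (3/5)sin x
each image's coordinates form column j of the matrix

the matrix is [[-3, 0, 0]; [0, 3/5, -27/10]; [0, 27/10, 3/5]] (rows listed top to bottom)


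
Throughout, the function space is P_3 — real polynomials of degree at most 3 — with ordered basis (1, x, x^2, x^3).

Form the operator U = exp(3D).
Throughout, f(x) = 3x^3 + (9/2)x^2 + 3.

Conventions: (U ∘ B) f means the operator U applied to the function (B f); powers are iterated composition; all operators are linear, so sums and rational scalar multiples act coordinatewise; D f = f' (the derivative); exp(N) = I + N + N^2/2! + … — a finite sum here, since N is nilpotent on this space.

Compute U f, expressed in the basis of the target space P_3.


order-1 term: 27x^2 + 27x
order-2 term: 81x + 81/2
order-3 term: 81
the series for exp(3D) f terminates at order 3
exp(3D) f = 3x^3 + (63/2)x^2 + 108x + 249/2

g(x) = 3x^3 + (63/2)x^2 + 108x + 249/2


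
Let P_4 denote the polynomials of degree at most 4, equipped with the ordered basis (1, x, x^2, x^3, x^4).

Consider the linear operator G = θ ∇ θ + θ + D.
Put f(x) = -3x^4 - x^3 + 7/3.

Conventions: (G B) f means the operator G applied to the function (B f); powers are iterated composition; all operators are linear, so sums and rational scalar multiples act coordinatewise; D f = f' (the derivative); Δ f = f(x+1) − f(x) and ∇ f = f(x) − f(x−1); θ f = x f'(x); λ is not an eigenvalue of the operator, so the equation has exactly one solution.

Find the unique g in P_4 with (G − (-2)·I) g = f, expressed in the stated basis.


the image equals g(x) = -(1/2)x^4 + 5x^3 - (129/4)x^2 + (493/6)x - 479/12

write g with unknown coordinates in the stated basis and equate coefficients in (G − (-2)·I) g = f
solving from the highest basis element down gives g = -(1/2)x^4 + 5x^3 - (129/4)x^2 + (493/6)x - 479/12
check: G g = -2x^4 - 11x^3 + (129/2)x^2 - (493/3)x + 493/6
so G g − (-2)·g = -3x^4 - x^3 + 7/3 = f ✓


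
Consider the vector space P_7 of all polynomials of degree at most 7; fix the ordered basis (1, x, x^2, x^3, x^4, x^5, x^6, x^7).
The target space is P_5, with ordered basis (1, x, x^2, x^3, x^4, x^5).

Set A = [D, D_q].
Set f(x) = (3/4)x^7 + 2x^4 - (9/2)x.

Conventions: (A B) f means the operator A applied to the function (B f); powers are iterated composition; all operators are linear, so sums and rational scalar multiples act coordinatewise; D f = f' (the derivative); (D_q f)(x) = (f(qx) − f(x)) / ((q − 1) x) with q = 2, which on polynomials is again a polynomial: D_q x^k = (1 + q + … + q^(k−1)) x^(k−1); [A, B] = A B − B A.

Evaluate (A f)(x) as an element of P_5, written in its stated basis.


the image equals g(x) = (963/4)x^5 + 34x^2

D_q f = (381/4)x^6 + 30x^3 - 9/2
D D_q f = (1143/2)x^5 + 90x^2
D f = (21/4)x^6 + 8x^3 - 9/2
D_q D f = (1323/4)x^5 + 56x^2
[D, D_q] f = (963/4)x^5 + 34x^2


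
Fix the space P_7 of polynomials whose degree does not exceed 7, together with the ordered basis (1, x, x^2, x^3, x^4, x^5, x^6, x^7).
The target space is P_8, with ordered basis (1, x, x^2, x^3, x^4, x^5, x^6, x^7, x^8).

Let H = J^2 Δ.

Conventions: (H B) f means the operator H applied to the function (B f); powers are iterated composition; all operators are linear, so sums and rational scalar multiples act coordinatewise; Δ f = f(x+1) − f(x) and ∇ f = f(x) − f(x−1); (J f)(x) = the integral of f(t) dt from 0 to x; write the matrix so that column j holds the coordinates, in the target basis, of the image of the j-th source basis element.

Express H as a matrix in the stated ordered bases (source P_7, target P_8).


image of 1: 0
image of x: (1/2)x^2
image of x^2: (1/3)x^3 + (1/2)x^2
image of x^3: (1/4)x^4 + (1/2)x^3 + (1/2)x^2
image of x^4: (1/5)x^5 + (1/2)x^4 + (2/3)x^3 + (1/2)x^2
image of x^5: (1/6)x^6 + (1/2)x^5 + (5/6)x^4 + (5/6)x^3 + (1/2)x^2
image of x^6: (1/7)x^7 + (1/2)x^6 + x^5 + (5/4)x^4 + x^3 + (1/2)x^2
image of x^7: (1/8)x^8 + (1/2)x^7 + (7/6)x^6 + (7/4)x^5 + (7/4)x^4 + (7/6)x^3 + (1/2)x^2
each image's coordinates form column j of the matrix

the matrix is [[0, 0, 0, 0, 0, 0, 0, 0]; [0, 0, 0, 0, 0, 0, 0, 0]; [0, 1/2, 1/2, 1/2, 1/2, 1/2, 1/2, 1/2]; [0, 0, 1/3, 1/2, 2/3, 5/6, 1, 7/6]; [0, 0, 0, 1/4, 1/2, 5/6, 5/4, 7/4]; [0, 0, 0, 0, 1/5, 1/2, 1, 7/4]; [0, 0, 0, 0, 0, 1/6, 1/2, 7/6]; [0, 0, 0, 0, 0, 0, 1/7, 1/2]; [0, 0, 0, 0, 0, 0, 0, 1/8]] (rows listed top to bottom)


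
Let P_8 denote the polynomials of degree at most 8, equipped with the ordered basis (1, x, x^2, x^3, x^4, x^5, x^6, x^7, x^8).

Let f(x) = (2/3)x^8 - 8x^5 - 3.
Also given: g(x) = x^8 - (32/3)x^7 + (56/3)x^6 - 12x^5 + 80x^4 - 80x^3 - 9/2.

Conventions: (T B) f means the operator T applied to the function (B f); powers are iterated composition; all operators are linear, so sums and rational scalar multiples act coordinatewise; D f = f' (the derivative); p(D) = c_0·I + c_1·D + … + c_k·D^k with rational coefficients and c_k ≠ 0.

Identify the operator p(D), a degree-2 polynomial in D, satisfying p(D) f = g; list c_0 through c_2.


D^0 f = (2/3)x^8 - 8x^5 - 3
D^1 f = (16/3)x^7 - 40x^4
D^2 f = (112/3)x^6 - 160x^3
matching coefficients of g against c_0 f + c_1 Df + … from the top degree down determines the c_i
solution: c_0 = 3/2, c_1 = -2, c_2 = 1/2

c_0 = 3/2, c_1 = -2, c_2 = 1/2


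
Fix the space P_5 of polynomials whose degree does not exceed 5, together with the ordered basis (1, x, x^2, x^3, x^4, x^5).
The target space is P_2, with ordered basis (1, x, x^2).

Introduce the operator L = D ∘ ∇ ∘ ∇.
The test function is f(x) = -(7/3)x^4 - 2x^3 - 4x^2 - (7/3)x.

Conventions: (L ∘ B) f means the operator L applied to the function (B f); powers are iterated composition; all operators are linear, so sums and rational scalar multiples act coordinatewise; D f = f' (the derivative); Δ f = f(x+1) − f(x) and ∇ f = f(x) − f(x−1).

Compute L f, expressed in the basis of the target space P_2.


∇ f = -(28/3)x^3 + 8x^2 - (34/3)x + 2
∇ ∇ f = -28x^2 + 44x - 86/3
D ∇ ∇ f = -56x + 44

g(x) = -56x + 44


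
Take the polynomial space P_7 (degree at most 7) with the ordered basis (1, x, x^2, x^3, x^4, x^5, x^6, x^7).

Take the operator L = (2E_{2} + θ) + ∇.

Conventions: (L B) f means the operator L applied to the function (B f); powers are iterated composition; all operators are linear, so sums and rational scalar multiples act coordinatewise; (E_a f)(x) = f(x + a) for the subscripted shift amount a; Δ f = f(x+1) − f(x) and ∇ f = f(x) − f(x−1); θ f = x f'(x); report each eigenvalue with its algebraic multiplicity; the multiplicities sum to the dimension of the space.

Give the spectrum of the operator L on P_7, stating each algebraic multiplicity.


image of 1: 2
image of x: 3x + 5
image of x^2: 4x^2 + 10x + 7
image of x^3: 5x^3 + 15x^2 + 21x + 17
image of x^4: 6x^4 + 20x^3 + 42x^2 + 68x + 31
image of x^5: 7x^5 + 25x^4 + 70x^3 + 170x^2 + 155x + 65
image of x^6: 8x^6 + 30x^5 + 105x^4 + 340x^3 + 465x^2 + 390x + 127
image of x^7: 9x^7 + 35x^6 + 147x^5 + 595x^4 + 1085x^3 + 1365x^2 + 889x + 257
the matrix is upper triangular; its diagonal is (2, 3, 4, 5, 6, 7, 8, 9)
for a triangular matrix the eigenvalues are the diagonal entries, with algebraic multiplicity their repetition count

λ = 2 (multiplicity 1), λ = 3 (multiplicity 1), λ = 4 (multiplicity 1), λ = 5 (multiplicity 1), λ = 6 (multiplicity 1), λ = 7 (multiplicity 1), λ = 8 (multiplicity 1), λ = 9 (multiplicity 1)


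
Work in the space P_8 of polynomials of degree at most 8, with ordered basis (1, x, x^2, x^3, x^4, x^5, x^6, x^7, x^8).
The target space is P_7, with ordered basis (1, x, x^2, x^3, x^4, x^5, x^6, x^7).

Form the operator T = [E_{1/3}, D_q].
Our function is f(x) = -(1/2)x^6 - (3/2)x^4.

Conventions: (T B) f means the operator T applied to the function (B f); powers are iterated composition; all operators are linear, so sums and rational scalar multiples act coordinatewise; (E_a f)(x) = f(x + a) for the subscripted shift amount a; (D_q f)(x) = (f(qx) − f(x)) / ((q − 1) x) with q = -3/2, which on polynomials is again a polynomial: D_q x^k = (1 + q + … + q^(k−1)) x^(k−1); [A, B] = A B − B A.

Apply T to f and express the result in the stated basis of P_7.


D_q f = (133/64)x^5 + (39/16)x^3
E_{1/3} D_q f = (133/64)x^5 + (665/192)x^4 + (1367/288)x^3 + (2771/864)x^2 + (4877/5184)x + 1537/15552
E_{1/3} f = -(1/2)x^6 - x^5 - (7/3)x^4 - (64/27)x^3 - (59/54)x^2 - (19/81)x - 14/729
D_q E_{1/3} f = (133/64)x^5 - (55/16)x^4 + (91/24)x^3 - (112/27)x^2 + (59/108)x - 19/81
[E_{1/3}, D_q] f = (1325/192)x^4 + (275/288)x^3 + (6355/864)x^2 + (2045/5184)x + 5185/15552

the result is g(x) = (1325/192)x^4 + (275/288)x^3 + (6355/864)x^2 + (2045/5184)x + 5185/15552


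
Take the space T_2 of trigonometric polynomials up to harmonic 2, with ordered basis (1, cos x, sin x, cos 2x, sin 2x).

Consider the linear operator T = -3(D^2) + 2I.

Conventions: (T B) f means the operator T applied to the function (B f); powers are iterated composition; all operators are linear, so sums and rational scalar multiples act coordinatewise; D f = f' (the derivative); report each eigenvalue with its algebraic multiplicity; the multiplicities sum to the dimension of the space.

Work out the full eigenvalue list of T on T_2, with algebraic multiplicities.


image of 1: 2
image of cos x: 5cos x
image of sin x: 5sin x
image of cos 2x: 14cos 2x
image of sin 2x: 14sin 2x
the matrix is diagonal; its diagonal is (2, 5, 5, 14, 14)
for a triangular matrix the eigenvalues are the diagonal entries, with algebraic multiplicity their repetition count

λ = 2 (multiplicity 1), λ = 5 (multiplicity 2), λ = 14 (multiplicity 2)


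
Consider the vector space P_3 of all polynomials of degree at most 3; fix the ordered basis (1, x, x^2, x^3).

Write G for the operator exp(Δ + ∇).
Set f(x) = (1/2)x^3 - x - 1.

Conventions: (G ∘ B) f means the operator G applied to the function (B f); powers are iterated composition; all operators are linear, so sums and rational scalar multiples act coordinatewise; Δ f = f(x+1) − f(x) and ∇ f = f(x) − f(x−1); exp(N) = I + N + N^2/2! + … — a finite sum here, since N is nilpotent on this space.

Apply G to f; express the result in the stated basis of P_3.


g(x) = (1/2)x^3 + 3x^2 + 5x + 2

order-1 term: 3x^2 - 1
order-2 term: 6x
order-3 term: 4
the series for exp(Δ + ∇) f terminates at order 3
exp(Δ + ∇) f = (1/2)x^3 + 3x^2 + 5x + 2


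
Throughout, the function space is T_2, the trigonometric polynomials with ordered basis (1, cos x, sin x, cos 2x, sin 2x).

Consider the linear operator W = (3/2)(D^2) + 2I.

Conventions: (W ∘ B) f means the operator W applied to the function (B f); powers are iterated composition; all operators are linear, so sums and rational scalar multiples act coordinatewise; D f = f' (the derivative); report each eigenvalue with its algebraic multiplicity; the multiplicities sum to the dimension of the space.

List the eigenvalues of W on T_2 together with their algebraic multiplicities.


λ = -4 (multiplicity 2), λ = 1/2 (multiplicity 2), λ = 2 (multiplicity 1)

image of 1: 2
image of cos x: (1/2)cos x
image of sin x: (1/2)sin x
image of cos 2x: -4cos 2x
image of sin 2x: -4sin 2x
the matrix is diagonal; its diagonal is (2, 1/2, 1/2, -4, -4)
for a triangular matrix the eigenvalues are the diagonal entries, with algebraic multiplicity their repetition count


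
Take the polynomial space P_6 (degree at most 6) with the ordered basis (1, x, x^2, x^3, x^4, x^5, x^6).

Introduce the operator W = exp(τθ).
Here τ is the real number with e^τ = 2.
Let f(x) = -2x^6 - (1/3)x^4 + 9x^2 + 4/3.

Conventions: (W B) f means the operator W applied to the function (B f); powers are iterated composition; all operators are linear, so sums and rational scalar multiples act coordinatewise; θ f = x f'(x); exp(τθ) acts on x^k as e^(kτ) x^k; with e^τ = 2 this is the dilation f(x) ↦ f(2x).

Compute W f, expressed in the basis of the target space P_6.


the result is g(x) = -128x^6 - (16/3)x^4 + 36x^2 + 4/3

exp(τθ) x^k = e^(kτ) x^k; with e^τ = 2 this sends x^k to 2^k x^k
x^2 ↦ 4 x^2
x^4 ↦ 16 x^4
x^6 ↦ 64 x^6
applying this coordinatewise to f: exp(τθ) f = -128x^6 - (16/3)x^4 + 36x^2 + 4/3


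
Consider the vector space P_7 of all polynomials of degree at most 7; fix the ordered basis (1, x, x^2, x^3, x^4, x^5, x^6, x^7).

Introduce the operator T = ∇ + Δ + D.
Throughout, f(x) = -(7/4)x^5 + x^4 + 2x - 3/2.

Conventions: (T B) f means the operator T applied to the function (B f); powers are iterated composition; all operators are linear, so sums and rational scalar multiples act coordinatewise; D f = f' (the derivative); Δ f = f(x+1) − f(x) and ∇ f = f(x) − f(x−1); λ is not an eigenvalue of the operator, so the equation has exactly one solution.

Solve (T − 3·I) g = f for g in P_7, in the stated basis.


the image equals g(x) = (7/12)x^5 + (31/12)x^4 + (31/3)x^3 + (314/9)x^2 + 76x + 754/9

write g with unknown coordinates in the stated basis and equate coefficients in (T − 3·I) g = f
solving from the highest basis element down gives g = (7/12)x^5 + (31/12)x^4 + (31/3)x^3 + (314/9)x^2 + 76x + 754/9
check: T g = (35/4)x^4 + 31x^3 + (314/3)x^2 + 230x + 1499/6
so T g − 3·g = -(7/4)x^5 + x^4 + 2x - 3/2 = f ✓


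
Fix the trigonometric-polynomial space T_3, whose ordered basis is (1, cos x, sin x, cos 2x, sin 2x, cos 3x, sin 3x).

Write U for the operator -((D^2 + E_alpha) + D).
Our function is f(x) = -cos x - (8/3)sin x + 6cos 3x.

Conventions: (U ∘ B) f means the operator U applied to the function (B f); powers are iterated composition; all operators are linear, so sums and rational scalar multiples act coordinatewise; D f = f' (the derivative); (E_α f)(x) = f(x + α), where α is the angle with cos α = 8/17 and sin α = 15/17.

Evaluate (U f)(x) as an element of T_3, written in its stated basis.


the result is g(x) = (229/51)cos x - (56/17)sin x + (294630/4913)cos 3x + (85464/4913)sin 3x

D f = -(8/3)cos x + sin x - 18sin 3x
D D f = cos x + (8/3)sin x - 54cos 3x
E_alpha f = -(48/17)cos x - (19/51)sin x - (29328/4913)cos 3x + (2970/4913)sin 3x
(D^2 + E_alpha) f = -(31/17)cos x + (39/17)sin x - (294630/4913)cos 3x + (2970/4913)sin 3x
D f = -(8/3)cos x + sin x - 18sin 3x
((D^2 + E_alpha) + D) f = -(229/51)cos x + (56/17)sin x - (294630/4913)cos 3x - (85464/4913)sin 3x
(-((D^2 + E_alpha) + D)) f = (229/51)cos x - (56/17)sin x + (294630/4913)cos 3x + (85464/4913)sin 3x


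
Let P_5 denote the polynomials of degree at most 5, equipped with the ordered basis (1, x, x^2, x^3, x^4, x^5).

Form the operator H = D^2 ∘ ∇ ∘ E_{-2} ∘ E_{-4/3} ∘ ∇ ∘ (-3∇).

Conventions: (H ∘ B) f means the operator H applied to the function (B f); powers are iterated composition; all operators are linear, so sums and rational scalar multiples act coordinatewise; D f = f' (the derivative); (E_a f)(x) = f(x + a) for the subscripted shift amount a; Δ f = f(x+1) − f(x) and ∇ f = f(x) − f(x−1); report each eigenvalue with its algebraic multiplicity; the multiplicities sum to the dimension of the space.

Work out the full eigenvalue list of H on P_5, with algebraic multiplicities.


image of 1: 0
image of x: 0
image of x^2: 0
image of x^3: 0
image of x^4: 0
image of x^5: -360
the matrix is upper triangular; its diagonal is (0, 0, 0, 0, 0, 0)
for a triangular matrix the eigenvalues are the diagonal entries, with algebraic multiplicity their repetition count

λ = 0 (multiplicity 6)


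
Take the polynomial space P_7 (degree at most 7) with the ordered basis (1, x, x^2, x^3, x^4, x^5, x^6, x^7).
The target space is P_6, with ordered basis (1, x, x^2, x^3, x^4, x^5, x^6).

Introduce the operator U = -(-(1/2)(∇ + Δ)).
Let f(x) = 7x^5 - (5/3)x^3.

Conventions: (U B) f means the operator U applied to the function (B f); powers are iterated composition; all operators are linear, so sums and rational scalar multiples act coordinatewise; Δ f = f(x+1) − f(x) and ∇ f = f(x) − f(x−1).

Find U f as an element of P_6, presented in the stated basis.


∇ f = 35x^4 - 70x^3 + 65x^2 - 30x + 16/3
Δ f = 35x^4 + 70x^3 + 65x^2 + 30x + 16/3
(∇ + Δ) f = 70x^4 + 130x^2 + 32/3
(-(1/2)(∇ + Δ)) f = -35x^4 - 65x^2 - 16/3
(-(-(1/2)(∇ + Δ))) f = 35x^4 + 65x^2 + 16/3

g(x) = 35x^4 + 65x^2 + 16/3


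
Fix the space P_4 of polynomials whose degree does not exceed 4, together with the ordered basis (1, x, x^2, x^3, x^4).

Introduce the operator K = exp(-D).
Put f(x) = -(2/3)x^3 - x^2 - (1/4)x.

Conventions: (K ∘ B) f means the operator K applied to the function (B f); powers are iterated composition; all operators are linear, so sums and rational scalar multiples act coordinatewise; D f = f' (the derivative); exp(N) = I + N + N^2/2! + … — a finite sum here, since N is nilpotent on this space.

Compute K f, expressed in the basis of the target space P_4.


order-1 term: 2x^2 + 2x + 1/4
order-2 term: -2x - 1
order-3 term: 2/3
the series for exp(-D) f terminates at order 3
exp(-D) f = -(2/3)x^3 + x^2 - (1/4)x - 1/12

g(x) = -(2/3)x^3 + x^2 - (1/4)x - 1/12


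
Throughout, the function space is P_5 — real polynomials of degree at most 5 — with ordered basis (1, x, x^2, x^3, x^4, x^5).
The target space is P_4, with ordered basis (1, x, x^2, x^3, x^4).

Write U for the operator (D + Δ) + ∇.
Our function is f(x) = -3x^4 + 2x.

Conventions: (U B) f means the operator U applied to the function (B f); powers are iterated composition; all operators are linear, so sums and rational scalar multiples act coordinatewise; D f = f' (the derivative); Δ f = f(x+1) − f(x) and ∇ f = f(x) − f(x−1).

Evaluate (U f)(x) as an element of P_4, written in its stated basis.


the result is g(x) = -36x^3 - 24x + 6

D f = -12x^3 + 2
Δ f = -12x^3 - 18x^2 - 12x - 1
(D + Δ) f = -24x^3 - 18x^2 - 12x + 1
∇ f = -12x^3 + 18x^2 - 12x + 5
((D + Δ) + ∇) f = -36x^3 - 24x + 6


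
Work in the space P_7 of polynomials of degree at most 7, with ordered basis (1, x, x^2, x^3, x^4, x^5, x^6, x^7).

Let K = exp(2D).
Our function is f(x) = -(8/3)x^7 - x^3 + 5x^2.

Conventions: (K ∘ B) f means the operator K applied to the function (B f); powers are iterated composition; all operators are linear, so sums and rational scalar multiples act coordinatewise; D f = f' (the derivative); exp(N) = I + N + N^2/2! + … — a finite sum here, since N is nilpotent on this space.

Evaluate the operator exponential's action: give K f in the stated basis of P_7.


order-1 term: -(112/3)x^6 - 6x^2 + 20x
order-2 term: -224x^5 - 12x + 20
order-3 term: -(2240/3)x^4 - 8
order-4 term: -(4480/3)x^3
order-5 term: -1792x^2
order-6 term: -(3584/3)x
order-7 term: -1024/3
the series for exp(2D) f terminates at order 7
exp(2D) f = -(8/3)x^7 - (112/3)x^6 - 224x^5 - (2240/3)x^4 - (4483/3)x^3 - 1793x^2 - (3560/3)x - 988/3

g(x) = -(8/3)x^7 - (112/3)x^6 - 224x^5 - (2240/3)x^4 - (4483/3)x^3 - 1793x^2 - (3560/3)x - 988/3


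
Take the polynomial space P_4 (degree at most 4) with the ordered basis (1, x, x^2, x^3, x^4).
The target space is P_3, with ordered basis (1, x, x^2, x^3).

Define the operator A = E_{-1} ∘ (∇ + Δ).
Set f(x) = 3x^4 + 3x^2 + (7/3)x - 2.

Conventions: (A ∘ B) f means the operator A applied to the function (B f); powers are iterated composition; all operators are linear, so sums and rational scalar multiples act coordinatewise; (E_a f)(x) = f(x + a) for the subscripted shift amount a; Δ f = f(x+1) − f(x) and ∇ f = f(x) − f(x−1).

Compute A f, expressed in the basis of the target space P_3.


the image equals g(x) = 24x^3 - 72x^2 + 108x - 166/3

∇ f = 12x^3 - 18x^2 + 18x - 11/3
Δ f = 12x^3 + 18x^2 + 18x + 25/3
(∇ + Δ) f = 24x^3 + 36x + 14/3
E_{-1} (∇ + Δ) f = 24x^3 - 72x^2 + 108x - 166/3


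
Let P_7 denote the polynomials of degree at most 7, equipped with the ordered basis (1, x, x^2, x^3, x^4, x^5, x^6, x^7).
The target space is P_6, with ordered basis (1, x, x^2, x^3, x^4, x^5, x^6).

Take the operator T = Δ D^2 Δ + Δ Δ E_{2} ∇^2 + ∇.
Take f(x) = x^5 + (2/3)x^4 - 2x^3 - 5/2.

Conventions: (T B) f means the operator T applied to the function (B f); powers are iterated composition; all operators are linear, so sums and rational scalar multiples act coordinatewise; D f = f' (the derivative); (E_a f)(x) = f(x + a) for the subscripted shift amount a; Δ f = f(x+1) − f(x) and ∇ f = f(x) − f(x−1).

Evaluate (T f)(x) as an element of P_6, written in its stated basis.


the image equals g(x) = 5x^4 - (22/3)x^3 + (731/3)x + 1171/3

Δ f = 5x^4 + (38/3)x^3 + 8x^2 + (5/3)x - 1/3
D Δ f = 20x^3 + 38x^2 + 16x + 5/3
D D Δ f = 60x^2 + 76x + 16
Δ D^2 Δ f = 120x + 136
∇ f = 5x^4 - (22/3)x^3 + (11/3)x - 5/3
∇ ∇ f = 20x^3 - 52x^2 + 42x - 26/3
E_{2} ∇^2 f = 20x^3 + 68x^2 + 74x + 82/3
Δ E_{2} ∇^2 f = 60x^2 + 196x + 162
Δ Δ E_{2} ∇^2 f = 120x + 256
∇ f = 5x^4 - (22/3)x^3 + (11/3)x - 5/3
(Δ D^2 Δ + Δ Δ E_{2} ∇^2 + ∇) f = 5x^4 - (22/3)x^3 + (731/3)x + 1171/3


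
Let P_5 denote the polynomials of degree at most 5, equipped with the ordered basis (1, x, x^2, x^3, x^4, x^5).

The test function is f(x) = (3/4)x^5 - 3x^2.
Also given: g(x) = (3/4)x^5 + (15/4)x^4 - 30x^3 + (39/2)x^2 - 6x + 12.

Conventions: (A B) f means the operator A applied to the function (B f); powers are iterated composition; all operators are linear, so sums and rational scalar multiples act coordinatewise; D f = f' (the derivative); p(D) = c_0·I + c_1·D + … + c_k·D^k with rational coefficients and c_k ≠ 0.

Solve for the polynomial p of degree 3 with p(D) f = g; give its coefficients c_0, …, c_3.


p(D) = I + D − 2·D^2 + (1/2)·D^3, i.e. c_0 = 1, c_1 = 1, c_2 = -2, c_3 = 1/2

D^0 f = (3/4)x^5 - 3x^2
D^1 f = (15/4)x^4 - 6x
D^2 f = 15x^3 - 6
D^3 f = 45x^2
matching coefficients of g against c_0 f + c_1 Df + … from the top degree down determines the c_i
solution: c_0 = 1, c_1 = 1, c_2 = -2, c_3 = 1/2


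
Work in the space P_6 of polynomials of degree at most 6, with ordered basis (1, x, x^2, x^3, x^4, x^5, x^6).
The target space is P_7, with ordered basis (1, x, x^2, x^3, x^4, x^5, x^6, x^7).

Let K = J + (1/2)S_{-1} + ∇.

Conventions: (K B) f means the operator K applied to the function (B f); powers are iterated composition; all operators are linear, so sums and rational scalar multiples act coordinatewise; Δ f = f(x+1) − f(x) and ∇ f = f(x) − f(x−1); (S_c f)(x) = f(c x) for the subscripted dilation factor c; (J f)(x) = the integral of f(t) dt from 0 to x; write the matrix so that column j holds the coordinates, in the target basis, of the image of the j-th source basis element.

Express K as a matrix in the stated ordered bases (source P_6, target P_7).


image of 1: x + 1/2
image of x: (1/2)x^2 - (1/2)x + 1
image of x^2: (1/3)x^3 + (1/2)x^2 + 2x - 1
image of x^3: (1/4)x^4 - (1/2)x^3 + 3x^2 - 3x + 1
image of x^4: (1/5)x^5 + (1/2)x^4 + 4x^3 - 6x^2 + 4x - 1
image of x^5: (1/6)x^6 - (1/2)x^5 + 5x^4 - 10x^3 + 10x^2 - 5x + 1
image of x^6: (1/7)x^7 + (1/2)x^6 + 6x^5 - 15x^4 + 20x^3 - 15x^2 + 6x - 1
each image's coordinates form column j of the matrix

the matrix is [[1/2, 1, -1, 1, -1, 1, -1]; [1, -1/2, 2, -3, 4, -5, 6]; [0, 1/2, 1/2, 3, -6, 10, -15]; [0, 0, 1/3, -1/2, 4, -10, 20]; [0, 0, 0, 1/4, 1/2, 5, -15]; [0, 0, 0, 0, 1/5, -1/2, 6]; [0, 0, 0, 0, 0, 1/6, 1/2]; [0, 0, 0, 0, 0, 0, 1/7]] (rows listed top to bottom)


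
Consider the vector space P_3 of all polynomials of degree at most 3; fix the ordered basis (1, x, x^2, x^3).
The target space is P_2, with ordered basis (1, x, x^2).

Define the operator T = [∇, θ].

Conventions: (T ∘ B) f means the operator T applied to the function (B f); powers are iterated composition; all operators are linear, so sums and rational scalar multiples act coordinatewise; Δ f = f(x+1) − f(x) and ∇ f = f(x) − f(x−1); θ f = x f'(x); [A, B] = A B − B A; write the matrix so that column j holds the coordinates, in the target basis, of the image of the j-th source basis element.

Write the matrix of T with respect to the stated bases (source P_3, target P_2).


image of 1: 0
image of x: 1
image of x^2: 2x - 2
image of x^3: 3x^2 - 6x + 3
each image's coordinates form column j of the matrix

the matrix is [[0, 1, -2, 3]; [0, 0, 2, -6]; [0, 0, 0, 3]] (rows listed top to bottom)


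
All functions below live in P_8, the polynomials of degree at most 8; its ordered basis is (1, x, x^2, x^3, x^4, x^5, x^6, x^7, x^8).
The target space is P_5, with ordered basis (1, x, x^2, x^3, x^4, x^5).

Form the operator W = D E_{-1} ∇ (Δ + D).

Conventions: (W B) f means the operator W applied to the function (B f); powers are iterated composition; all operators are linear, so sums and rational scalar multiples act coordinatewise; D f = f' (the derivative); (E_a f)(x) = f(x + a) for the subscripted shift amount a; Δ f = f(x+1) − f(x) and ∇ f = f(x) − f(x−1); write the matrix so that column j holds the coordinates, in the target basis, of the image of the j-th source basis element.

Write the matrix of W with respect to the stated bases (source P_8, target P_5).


the matrix is [[0, 0, 0, 12, -60, 210, -630, 1736, -4536]; [0, 0, 0, 0, 48, -300, 1260, -4410, 13888]; [0, 0, 0, 0, 0, 120, -900, 4410, -17640]; [0, 0, 0, 0, 0, 0, 240, -2100, 11760]; [0, 0, 0, 0, 0, 0, 0, 420, -4200]; [0, 0, 0, 0, 0, 0, 0, 0, 672]] (rows listed top to bottom)

image of 1: 0
image of x: 0
image of x^2: 0
image of x^3: 12
image of x^4: 48x - 60
image of x^5: 120x^2 - 300x + 210
image of x^6: 240x^3 - 900x^2 + 1260x - 630
image of x^7: 420x^4 - 2100x^3 + 4410x^2 - 4410x + 1736
image of x^8: 672x^5 - 4200x^4 + 11760x^3 - 17640x^2 + 13888x - 4536
each image's coordinates form column j of the matrix


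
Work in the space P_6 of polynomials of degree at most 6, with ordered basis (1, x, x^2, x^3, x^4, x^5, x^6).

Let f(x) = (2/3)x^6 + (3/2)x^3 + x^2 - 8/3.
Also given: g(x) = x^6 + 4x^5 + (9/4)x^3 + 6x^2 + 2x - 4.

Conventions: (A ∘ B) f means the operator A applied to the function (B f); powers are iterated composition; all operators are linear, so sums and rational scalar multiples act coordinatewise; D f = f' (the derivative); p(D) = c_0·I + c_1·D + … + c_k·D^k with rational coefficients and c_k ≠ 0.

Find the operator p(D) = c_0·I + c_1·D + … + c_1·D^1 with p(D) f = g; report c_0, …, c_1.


D^0 f = (2/3)x^6 + (3/2)x^3 + x^2 - 8/3
D^1 f = 4x^5 + (9/2)x^2 + 2x
matching coefficients of g against c_0 f + c_1 Df + … from the top degree down determines the c_i
solution: c_0 = 3/2, c_1 = 1

p(D) = (3/2)·I + D, i.e. c_0 = 3/2, c_1 = 1


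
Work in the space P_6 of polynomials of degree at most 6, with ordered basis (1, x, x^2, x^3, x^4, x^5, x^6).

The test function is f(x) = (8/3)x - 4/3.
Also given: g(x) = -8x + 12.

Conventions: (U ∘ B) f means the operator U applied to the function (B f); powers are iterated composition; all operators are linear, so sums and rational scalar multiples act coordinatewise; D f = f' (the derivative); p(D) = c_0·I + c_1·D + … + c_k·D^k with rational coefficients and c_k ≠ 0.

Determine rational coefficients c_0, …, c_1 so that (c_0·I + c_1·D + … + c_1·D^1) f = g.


p(D) = -3·I + 3·D, i.e. c_0 = -3, c_1 = 3

D^0 f = (8/3)x - 4/3
D^1 f = 8/3
matching coefficients of g against c_0 f + c_1 Df + … from the top degree down determines the c_i
solution: c_0 = -3, c_1 = 3
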